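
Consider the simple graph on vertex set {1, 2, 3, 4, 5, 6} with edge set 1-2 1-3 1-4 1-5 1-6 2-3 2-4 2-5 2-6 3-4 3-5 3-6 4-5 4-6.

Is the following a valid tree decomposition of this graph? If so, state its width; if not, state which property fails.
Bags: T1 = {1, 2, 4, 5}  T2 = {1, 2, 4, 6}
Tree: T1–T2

A tree decomposition must satisfy three properties: every vertex lies in some bag; for every edge, both endpoints lie together in some bag; and for every vertex, the bags containing it form a connected subtree. Here vertex 3 appears in no bag, so the decomposition is invalid.

No — vertex 3 appears in no bag.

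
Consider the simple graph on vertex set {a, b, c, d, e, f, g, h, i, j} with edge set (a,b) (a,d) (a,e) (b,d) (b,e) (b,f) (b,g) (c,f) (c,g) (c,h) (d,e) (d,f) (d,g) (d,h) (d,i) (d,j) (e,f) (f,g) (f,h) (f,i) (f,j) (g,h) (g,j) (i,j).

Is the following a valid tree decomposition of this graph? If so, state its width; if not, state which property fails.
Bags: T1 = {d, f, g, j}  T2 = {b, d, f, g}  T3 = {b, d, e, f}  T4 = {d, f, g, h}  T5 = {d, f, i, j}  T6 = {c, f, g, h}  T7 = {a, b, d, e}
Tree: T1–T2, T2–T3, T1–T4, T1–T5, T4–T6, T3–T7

Checking the three conditions: (i) the bags cover all of {a, b, c, d, e, f, g, h, i, j}; (ii) for each edge, some bag contains both endpoints; (iii) the bags containing any fixed vertex form a subtree. All hold, so the decomposition is valid with width 4 − 1 = 3.

Yes; width 3.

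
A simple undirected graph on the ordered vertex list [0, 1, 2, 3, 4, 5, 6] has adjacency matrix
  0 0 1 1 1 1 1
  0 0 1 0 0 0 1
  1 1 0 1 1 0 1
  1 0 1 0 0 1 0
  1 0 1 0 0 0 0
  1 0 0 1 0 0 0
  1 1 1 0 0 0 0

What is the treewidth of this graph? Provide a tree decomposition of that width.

Each bag holds 3 vertices, so the decomposition has width 2, which upper-bounds the treewidth. On the other hand G contains the 3-clique {0, 2, 3}. A clique must lie in a single bag of any decomposition, so no decomposition can have width below 2. The upper and lower bounds meet at 2, so that is the treewidth.

Treewidth 2.
One optimal decomposition is:
Bags: B1 = {0, 2, 3}  B2 = {0, 2, 4}  B3 = {0, 2, 6}  B4 = {0, 3, 5}  B5 = {1, 2, 6}
Tree: B1–B2, B2–B3, B1–B4, B3–B5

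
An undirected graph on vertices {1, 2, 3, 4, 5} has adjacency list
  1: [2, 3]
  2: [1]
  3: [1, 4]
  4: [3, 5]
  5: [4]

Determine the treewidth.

A width-1 tree decomposition is:
Bags: B1 = {3, 4}  B2 = {1, 3}  B3 = {1, 2}  B4 = {4, 5}
Tree: B1–B2, B2–B3, B1–B4
Each bag holds 2 vertices, so the decomposition has width 1, which upper-bounds the treewidth. Since G has at least one edge (e.g. 3–4), it is not an edgeless graph, so tw(G) ≥ 1. Combining the bounds, tw(G) = 1.

1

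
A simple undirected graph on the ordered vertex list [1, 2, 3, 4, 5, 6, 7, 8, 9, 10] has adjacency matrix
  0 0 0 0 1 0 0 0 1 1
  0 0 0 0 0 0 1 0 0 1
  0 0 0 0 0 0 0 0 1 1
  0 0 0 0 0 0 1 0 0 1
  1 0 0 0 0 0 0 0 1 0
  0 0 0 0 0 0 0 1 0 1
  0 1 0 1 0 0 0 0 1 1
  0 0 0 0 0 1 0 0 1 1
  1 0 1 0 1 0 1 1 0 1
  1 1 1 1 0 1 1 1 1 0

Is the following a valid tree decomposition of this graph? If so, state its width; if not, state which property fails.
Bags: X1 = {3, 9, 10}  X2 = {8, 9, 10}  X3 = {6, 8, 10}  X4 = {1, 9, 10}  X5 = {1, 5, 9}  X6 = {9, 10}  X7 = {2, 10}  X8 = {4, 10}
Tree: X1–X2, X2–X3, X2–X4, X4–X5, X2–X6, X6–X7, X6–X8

A tree decomposition must satisfy three properties: every vertex lies in some bag; for every edge, both endpoints lie together in some bag; and for every vertex, the bags containing it form a connected subtree. Here vertex 7 appears in no bag, so the decomposition is invalid.

No — vertex 7 appears in no bag.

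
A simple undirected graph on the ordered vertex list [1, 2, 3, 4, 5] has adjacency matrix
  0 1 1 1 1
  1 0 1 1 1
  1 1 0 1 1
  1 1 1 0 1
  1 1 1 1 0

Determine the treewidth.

A width-4 tree decomposition is:
Bags: B1 = {1, 2, 3, 4, 5}
Tree: (single bag)
With just one bag of size 5, the width is 5 − 1 = 4, so tw(G) ≤ 4. On the other hand G contains the 5-clique {1, 2, 3, 4, 5}. A clique must lie in a single bag of any decomposition, so no decomposition can have width below 4. The upper and lower bounds meet at 4, so that is the treewidth.

4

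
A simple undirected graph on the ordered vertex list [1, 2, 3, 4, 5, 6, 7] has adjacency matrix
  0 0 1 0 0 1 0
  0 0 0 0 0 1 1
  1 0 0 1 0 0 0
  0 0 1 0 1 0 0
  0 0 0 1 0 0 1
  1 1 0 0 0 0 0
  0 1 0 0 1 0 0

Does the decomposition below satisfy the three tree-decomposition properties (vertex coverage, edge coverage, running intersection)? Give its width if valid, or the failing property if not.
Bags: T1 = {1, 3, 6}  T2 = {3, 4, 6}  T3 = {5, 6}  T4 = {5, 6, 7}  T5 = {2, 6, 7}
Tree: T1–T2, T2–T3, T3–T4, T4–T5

No — edge (4,5) lies in no bag.

A tree decomposition must satisfy three properties: every vertex lies in some bag; for every edge, both endpoints lie together in some bag; and for every vertex, the bags containing it form a connected subtree. Here edge (4,5) lies in no bag, so the decomposition is invalid.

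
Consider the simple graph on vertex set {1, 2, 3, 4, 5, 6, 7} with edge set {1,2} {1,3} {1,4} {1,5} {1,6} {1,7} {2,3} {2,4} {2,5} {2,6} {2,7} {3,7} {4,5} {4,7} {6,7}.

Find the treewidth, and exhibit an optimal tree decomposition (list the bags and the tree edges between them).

Each bag holds 4 vertices, so the decomposition has width 3, which upper-bounds the treewidth. For the lower bound, the 4 vertices {1, 2, 4, 5} are pairwise adjacent, and any tree decomposition puts a clique entirely inside one bag — forcing width ≥ 3. Combining the bounds, tw(G) = 3.

Treewidth 3.
One optimal decomposition is:
Bags: B1 = {1, 2, 6, 7}  B2 = {1, 2, 4, 7}  B3 = {1, 2, 3, 7}  B4 = {1, 2, 4, 5}
Tree: B1–B2, B1–B3, B2–B4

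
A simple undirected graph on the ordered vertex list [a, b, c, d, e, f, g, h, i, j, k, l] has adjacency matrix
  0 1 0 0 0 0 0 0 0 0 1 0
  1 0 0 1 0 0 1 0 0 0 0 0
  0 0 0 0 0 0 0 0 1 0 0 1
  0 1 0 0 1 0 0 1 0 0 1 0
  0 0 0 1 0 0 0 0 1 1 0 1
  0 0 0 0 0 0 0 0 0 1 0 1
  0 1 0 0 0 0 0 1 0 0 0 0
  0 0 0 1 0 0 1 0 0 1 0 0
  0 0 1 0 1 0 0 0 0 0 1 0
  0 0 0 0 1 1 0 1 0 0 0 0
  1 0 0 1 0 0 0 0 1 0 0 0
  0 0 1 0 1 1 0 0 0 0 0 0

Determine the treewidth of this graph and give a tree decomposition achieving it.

Every bag has size at most 4, so the width is 4 − 1 = 3 and tw(G) ≤ 3. For the lower bound: the 4 vertex sets {c,f,l}, {i}, {e}, {d,h,j,k} are disjoint, each induces a connected subgraph, and every pair is joined by at least one edge of G. Contracting each set to a single vertex therefore yields K_{4} as a minor, and since treewidth is minor-monotone, tw(G) ≥ tw(K_{4}) = 3. Hence tw(G) = 3 exactly.

Treewidth 3.
One such decomposition:
Bags: B1 = {c, f, i, l}  B2 = {e, f, i, l}  B3 = {e, f, i, j}  B4 = {e, i, j, k}  B5 = {d, e, j, k}  B6 = {d, h, j, k}  B7 = {a, d, h, k}  B8 = {a, b, d, h}  B9 = {a, b, g, h}
Tree: B1–B2, B2–B3, B3–B4, B4–B5, B5–B6, B6–B7, B7–B8, B8–B9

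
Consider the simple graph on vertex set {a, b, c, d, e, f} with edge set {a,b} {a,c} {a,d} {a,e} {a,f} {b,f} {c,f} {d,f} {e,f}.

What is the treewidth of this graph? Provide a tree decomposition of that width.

Treewidth 2.
Bags: B1 = {a, d, f}  B2 = {a, c, f}  B3 = {a, b, f}  B4 = {a, e, f}
Tree: B1–B2, B1–B3, B1–B4

The largest bag has 3 vertices, giving width 2; this decomposition certifies tw(G) ≤ 2. For the lower bound, the 3 vertices {a, d, f} are pairwise adjacent, and any tree decomposition puts a clique entirely inside one bag — forcing width ≥ 2. Therefore the treewidth is 2.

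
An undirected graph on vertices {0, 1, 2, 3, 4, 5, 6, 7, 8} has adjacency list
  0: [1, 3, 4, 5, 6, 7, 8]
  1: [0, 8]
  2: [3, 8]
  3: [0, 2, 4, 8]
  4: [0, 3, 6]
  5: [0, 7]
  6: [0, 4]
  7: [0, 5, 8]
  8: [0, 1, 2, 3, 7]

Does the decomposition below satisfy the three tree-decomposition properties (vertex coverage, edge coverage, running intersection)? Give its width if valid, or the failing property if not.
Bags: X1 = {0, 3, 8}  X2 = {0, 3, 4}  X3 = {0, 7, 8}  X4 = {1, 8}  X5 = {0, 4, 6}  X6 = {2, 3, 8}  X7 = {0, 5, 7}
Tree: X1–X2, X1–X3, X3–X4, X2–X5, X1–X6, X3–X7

No — edge (0,1) lies in no bag.

A tree decomposition must satisfy three properties: every vertex lies in some bag; for every edge, both endpoints lie together in some bag; and for every vertex, the bags containing it form a connected subtree. Here edge (0,1) lies in no bag, so the decomposition is invalid.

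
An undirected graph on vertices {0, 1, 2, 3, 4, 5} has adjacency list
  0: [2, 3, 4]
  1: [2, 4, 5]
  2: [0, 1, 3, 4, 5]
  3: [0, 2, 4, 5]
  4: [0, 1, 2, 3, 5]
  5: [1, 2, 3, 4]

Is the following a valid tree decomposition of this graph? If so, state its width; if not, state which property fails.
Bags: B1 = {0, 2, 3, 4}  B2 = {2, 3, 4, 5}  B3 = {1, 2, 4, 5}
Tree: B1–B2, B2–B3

Vertex coverage: the bags together contain {0, 1, 2, 3, 4, 5}, the full vertex set. Edge coverage: each edge of G has both endpoints in at least one bag. Running intersection: for every vertex, the bags containing it form a connected subtree. All three properties hold, so this is a valid tree decomposition of width max|bag| − 1 = 3, and hence tw(G) ≤ 3.

Yes; width 3.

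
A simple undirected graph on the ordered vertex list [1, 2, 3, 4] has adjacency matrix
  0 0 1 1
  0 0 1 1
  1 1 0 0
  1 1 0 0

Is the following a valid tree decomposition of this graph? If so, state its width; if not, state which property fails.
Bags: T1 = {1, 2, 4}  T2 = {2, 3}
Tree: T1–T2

A tree decomposition must satisfy three properties: every vertex lies in some bag; for every edge, both endpoints lie together in some bag; and for every vertex, the bags containing it form a connected subtree. Here edge (1,3) lies in no bag, so the decomposition is invalid.

No — edge (1,3) lies in no bag.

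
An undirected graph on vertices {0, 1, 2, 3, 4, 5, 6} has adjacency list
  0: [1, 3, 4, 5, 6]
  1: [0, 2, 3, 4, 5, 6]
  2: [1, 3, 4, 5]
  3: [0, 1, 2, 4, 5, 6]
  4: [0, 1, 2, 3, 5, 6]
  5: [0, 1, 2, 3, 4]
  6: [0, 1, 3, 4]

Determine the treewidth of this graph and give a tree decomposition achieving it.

Each bag holds 5 vertices, so the decomposition has width 4, which upper-bounds the treewidth. For the lower bound, the 5 vertices {0, 1, 3, 4, 5} are pairwise adjacent, and any tree decomposition puts a clique entirely inside one bag — forcing width ≥ 4. Combining the bounds, tw(G) = 4.

Treewidth 4.
One optimal decomposition is:
Bags: B1 = {0, 1, 3, 4, 5}  B2 = {1, 2, 3, 4, 5}  B3 = {0, 1, 3, 4, 6}
Tree: B1–B2, B1–B3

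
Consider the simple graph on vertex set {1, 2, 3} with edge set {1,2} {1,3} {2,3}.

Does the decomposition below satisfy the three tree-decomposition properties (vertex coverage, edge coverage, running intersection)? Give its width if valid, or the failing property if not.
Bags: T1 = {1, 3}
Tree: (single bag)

A tree decomposition must satisfy three properties: every vertex lies in some bag; for every edge, both endpoints lie together in some bag; and for every vertex, the bags containing it form a connected subtree. Here vertex 2 appears in no bag, so the decomposition is invalid.

No — vertex 2 appears in no bag.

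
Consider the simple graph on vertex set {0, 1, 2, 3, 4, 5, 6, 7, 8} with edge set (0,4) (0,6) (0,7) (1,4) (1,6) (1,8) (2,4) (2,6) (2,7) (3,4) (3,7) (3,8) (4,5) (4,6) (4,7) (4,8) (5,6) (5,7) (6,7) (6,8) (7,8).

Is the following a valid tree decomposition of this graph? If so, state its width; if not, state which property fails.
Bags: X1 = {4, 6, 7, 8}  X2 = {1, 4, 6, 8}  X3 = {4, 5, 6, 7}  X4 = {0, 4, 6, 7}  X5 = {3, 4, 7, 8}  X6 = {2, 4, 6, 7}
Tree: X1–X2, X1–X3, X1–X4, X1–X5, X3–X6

Yes; width 3.

Every vertex of G appears in some bag (union = {0, 1, 2, 3, 4, 5, 6, 7, 8}); every edge is covered by a bag; and for each vertex v the set of bags containing v is connected in the bag tree. The decomposition is therefore valid. The largest bag has 4 vertices, so the width is 3.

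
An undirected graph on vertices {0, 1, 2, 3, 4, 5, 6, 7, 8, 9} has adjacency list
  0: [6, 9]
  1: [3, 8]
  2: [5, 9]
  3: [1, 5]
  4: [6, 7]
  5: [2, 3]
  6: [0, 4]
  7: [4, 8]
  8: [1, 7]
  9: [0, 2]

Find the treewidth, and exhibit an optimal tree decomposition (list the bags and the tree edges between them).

Each bag holds 3 vertices, so the decomposition has width 2, which upper-bounds the treewidth. The edges 8–1–3–5–2–9–0–6–4–7–8 form a cycle, so G is not a tree and its treewidth is at least 2. Therefore the treewidth is 2.

Treewidth 2.
Bags: B1 = {1, 3, 8}  B2 = {3, 5, 8}  B3 = {2, 5, 8}  B4 = {2, 8, 9}  B5 = {0, 8, 9}  B6 = {0, 6, 8}  B7 = {4, 6, 8}  B8 = {4, 7, 8}
Tree: B1–B2, B2–B3, B3–B4, B4–B5, B5–B6, B6–B7, B7–B8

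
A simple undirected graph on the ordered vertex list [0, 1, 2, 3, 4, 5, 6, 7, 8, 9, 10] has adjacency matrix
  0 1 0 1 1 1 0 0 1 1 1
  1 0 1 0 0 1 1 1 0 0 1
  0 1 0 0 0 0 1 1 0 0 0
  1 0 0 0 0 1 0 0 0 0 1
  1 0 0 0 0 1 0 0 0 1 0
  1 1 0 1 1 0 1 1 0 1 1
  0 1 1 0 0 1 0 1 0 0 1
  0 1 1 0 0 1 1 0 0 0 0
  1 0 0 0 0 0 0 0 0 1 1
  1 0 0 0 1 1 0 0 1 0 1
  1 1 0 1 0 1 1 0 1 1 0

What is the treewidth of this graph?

3

A width-3 tree decomposition is:
Bags: B1 = {0, 1, 5, 10}  B2 = {0, 5, 9, 10}  B3 = {0, 8, 9, 10}  B4 = {1, 5, 6, 10}  B5 = {1, 5, 6, 7}  B6 = {1, 2, 6, 7}  B7 = {0, 3, 5, 10}  B8 = {0, 4, 5, 9}
Tree: B1–B2, B2–B3, B1–B4, B4–B5, B5–B6, B2–B7, B2–B8
The largest bag has 4 vertices, giving width 3; this decomposition certifies tw(G) ≤ 3. For the lower bound, the 4 vertices {0, 8, 9, 10} are pairwise adjacent, and any tree decomposition puts a clique entirely inside one bag — forcing width ≥ 3. Therefore the treewidth is 3.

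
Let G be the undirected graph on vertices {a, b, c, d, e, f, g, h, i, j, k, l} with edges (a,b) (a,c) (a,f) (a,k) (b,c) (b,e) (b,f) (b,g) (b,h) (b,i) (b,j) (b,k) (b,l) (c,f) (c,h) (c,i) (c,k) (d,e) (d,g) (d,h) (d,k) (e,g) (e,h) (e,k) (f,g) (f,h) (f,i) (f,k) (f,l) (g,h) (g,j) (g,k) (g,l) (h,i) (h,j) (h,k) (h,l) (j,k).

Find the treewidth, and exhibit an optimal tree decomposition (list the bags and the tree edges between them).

Treewidth 4.
One such decomposition:
Bags: B1 = {b, f, g, h, l}  B2 = {b, f, g, h, k}  B3 = {b, c, f, h, k}  B4 = {b, c, f, h, i}  B5 = {a, b, c, f, k}  B6 = {b, e, g, h, k}  B7 = {d, e, g, h, k}  B8 = {b, g, h, j, k}
Tree: B1–B2, B2–B3, B3–B4, B3–B5, B2–B6, B6–B7, B6–B8

The largest bag has 5 vertices, giving width 4; this decomposition certifies tw(G) ≤ 4. On the other hand G contains the 5-clique {d, e, g, h, k}. A clique must lie in a single bag of any decomposition, so no decomposition can have width below 4. Combining the bounds, tw(G) = 4.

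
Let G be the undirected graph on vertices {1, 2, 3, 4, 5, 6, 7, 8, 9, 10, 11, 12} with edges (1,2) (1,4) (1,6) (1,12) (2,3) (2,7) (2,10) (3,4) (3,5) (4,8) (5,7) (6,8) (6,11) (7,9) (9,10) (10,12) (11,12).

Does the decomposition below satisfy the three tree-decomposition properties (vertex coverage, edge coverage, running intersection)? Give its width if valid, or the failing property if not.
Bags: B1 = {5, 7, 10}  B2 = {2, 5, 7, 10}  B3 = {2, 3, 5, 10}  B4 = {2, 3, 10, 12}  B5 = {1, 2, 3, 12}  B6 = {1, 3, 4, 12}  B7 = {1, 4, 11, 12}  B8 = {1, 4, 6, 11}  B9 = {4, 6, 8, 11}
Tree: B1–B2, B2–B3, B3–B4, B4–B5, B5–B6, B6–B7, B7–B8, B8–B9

A tree decomposition must satisfy three properties: every vertex lies in some bag; for every edge, both endpoints lie together in some bag; and for every vertex, the bags containing it form a connected subtree. Here vertex 9 appears in no bag, so the decomposition is invalid.

No — vertex 9 appears in no bag.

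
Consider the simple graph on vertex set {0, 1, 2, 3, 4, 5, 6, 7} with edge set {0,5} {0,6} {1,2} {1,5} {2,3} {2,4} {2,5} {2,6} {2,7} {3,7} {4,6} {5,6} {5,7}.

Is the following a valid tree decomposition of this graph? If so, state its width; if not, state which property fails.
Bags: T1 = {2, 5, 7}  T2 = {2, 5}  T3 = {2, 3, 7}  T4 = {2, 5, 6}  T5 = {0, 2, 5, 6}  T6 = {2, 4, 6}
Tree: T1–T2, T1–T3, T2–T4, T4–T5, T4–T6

No — vertex 1 appears in no bag.

A tree decomposition must satisfy three properties: every vertex lies in some bag; for every edge, both endpoints lie together in some bag; and for every vertex, the bags containing it form a connected subtree. Here vertex 1 appears in no bag, so the decomposition is invalid.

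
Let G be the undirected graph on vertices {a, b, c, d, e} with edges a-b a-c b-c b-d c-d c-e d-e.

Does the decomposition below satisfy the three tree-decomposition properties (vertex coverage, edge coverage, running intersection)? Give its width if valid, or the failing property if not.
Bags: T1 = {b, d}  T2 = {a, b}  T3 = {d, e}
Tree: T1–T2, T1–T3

A tree decomposition must satisfy three properties: every vertex lies in some bag; for every edge, both endpoints lie together in some bag; and for every vertex, the bags containing it form a connected subtree. Here vertex c appears in no bag, so the decomposition is invalid.

No — vertex c appears in no bag.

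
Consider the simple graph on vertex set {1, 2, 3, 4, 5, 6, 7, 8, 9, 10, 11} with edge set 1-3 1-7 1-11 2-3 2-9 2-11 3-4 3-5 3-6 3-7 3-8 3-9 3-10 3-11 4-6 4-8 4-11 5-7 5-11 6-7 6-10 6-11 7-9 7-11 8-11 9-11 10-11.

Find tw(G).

3

A width-3 tree decomposition is:
Bags: B1 = {3, 5, 7, 11}  B2 = {3, 7, 9, 11}  B3 = {2, 3, 9, 11}  B4 = {3, 6, 7, 11}  B5 = {3, 4, 6, 11}  B6 = {1, 3, 7, 11}  B7 = {3, 4, 8, 11}  B8 = {3, 6, 10, 11}
Tree: B1–B2, B2–B3, B2–B4, B4–B5, B4–B6, B5–B7, B5–B8
Each bag holds 4 vertices, so the decomposition has width 3, which upper-bounds the treewidth. Conversely, {2, 3, 9, 11} is a clique of size 4, and the vertices of any clique must share a bag in every tree decomposition; so some bag has ≥ 4 vertices and tw(G) ≥ 3. The upper and lower bounds meet at 3, so that is the treewidth.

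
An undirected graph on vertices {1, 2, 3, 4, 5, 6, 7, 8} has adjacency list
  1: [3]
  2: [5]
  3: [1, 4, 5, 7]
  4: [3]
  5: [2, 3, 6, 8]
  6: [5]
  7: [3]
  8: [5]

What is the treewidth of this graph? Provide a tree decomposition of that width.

Treewidth 1.
Bags: B1 = {5, 6}  B2 = {3, 5}  B3 = {5, 8}  B4 = {3, 7}  B5 = {3, 4}  B6 = {2, 5}  B7 = {1, 3}
Tree: B1–B2, B1–B3, B2–B4, B4–B5, B2–B6, B5–B7

Every bag has size at most 2, so the width is 2 − 1 = 1 and tw(G) ≤ 1. Since G has at least one edge (e.g. 5–6), it is not an edgeless graph, so tw(G) ≥ 1. Combining the bounds, tw(G) = 1.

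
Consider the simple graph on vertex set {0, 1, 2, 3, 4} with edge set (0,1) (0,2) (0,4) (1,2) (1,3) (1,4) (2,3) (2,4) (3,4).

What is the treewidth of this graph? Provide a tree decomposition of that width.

The largest bag has 4 vertices, giving width 3; this decomposition certifies tw(G) ≤ 3. On the other hand G contains the 4-clique {0, 1, 2, 4}. A clique must lie in a single bag of any decomposition, so no decomposition can have width below 3. Combining the bounds, tw(G) = 3.

Treewidth 3.
Bags: B1 = {0, 1, 2, 4}  B2 = {1, 2, 3, 4}
Tree: B1–B2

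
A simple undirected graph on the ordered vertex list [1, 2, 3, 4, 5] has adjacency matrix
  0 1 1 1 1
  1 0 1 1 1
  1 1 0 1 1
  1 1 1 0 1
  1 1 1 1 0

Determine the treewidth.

4

A width-4 tree decomposition is:
Bags: B1 = {1, 2, 3, 4, 5}
Tree: (single bag)
A single bag containing all 5 vertices is trivially a valid decomposition of width 4. On the other hand G contains the 5-clique {1, 2, 3, 4, 5}. A clique must lie in a single bag of any decomposition, so no decomposition can have width below 4. The upper and lower bounds meet at 4, so that is the treewidth.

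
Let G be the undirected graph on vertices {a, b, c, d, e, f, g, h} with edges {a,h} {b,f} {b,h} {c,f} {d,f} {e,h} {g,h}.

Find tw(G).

1

A width-1 tree decomposition is:
Bags: B1 = {b, h}  B2 = {b, f}  B3 = {d, f}  B4 = {a, h}  B5 = {g, h}  B6 = {e, h}  B7 = {c, f}
Tree: B1–B2, B2–B3, B1–B4, B1–B5, B5–B6, B2–B7
Each bag holds 2 vertices, so the decomposition has width 1, which upper-bounds the treewidth. G has an edge, so its treewidth is at least 1. Therefore the treewidth is 1.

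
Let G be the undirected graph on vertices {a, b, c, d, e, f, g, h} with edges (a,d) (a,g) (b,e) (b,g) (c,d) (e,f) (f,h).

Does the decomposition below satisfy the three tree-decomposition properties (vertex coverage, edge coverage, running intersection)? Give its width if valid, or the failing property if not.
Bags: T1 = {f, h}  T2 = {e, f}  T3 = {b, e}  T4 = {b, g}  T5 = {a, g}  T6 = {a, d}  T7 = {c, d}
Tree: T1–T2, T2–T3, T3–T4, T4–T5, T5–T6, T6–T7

Every vertex of G appears in some bag (union = {a, b, c, d, e, f, g, h}); every edge is covered by a bag; and for each vertex v the set of bags containing v is connected in the bag tree. The decomposition is therefore valid. The largest bag has 2 vertices, so the width is 1.

Yes; width 1.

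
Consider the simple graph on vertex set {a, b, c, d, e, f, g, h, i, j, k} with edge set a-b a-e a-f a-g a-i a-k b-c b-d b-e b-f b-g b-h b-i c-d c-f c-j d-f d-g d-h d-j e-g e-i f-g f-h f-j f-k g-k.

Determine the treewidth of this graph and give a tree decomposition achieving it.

Treewidth 3.
One such decomposition:
Bags: B1 = {a, b, f, g}  B2 = {a, f, g, k}  B3 = {b, d, f, g}  B4 = {a, b, e, g}  B5 = {a, b, e, i}  B6 = {b, c, d, f}  B7 = {b, d, f, h}  B8 = {c, d, f, j}
Tree: B1–B2, B1–B3, B1–B4, B4–B5, B3–B6, B3–B7, B6–B8

The largest bag has 4 vertices, giving width 3; this decomposition certifies tw(G) ≤ 3. For the lower bound, the 4 vertices {a, b, e, g} are pairwise adjacent, and any tree decomposition puts a clique entirely inside one bag — forcing width ≥ 3. Hence tw(G) = 3 exactly.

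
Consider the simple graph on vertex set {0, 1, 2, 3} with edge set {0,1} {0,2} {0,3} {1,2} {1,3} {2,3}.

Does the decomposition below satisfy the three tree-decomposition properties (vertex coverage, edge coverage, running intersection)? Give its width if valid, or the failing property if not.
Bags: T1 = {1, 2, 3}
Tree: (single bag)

A tree decomposition must satisfy three properties: every vertex lies in some bag; for every edge, both endpoints lie together in some bag; and for every vertex, the bags containing it form a connected subtree. Here vertex 0 appears in no bag, so the decomposition is invalid.

No — vertex 0 appears in no bag.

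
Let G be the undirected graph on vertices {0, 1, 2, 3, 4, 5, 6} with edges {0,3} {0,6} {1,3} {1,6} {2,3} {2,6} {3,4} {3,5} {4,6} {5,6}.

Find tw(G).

2

A width-2 tree decomposition is:
Bags: B1 = {3, 5, 6}  B2 = {1, 3, 6}  B3 = {2, 3, 6}  B4 = {3, 4, 6}  B5 = {0, 3, 6}
Tree: B1–B2, B2–B3, B3–B4, B4–B5
The largest bag has 3 vertices, giving width 2; this decomposition certifies tw(G) ≤ 2. For the lower bound, G contains the cycle 6–5–3–1–6, so G is not a forest; only forests have treewidth ≤ 1, hence tw(G) ≥ 2. The upper and lower bounds meet at 2, so that is the treewidth.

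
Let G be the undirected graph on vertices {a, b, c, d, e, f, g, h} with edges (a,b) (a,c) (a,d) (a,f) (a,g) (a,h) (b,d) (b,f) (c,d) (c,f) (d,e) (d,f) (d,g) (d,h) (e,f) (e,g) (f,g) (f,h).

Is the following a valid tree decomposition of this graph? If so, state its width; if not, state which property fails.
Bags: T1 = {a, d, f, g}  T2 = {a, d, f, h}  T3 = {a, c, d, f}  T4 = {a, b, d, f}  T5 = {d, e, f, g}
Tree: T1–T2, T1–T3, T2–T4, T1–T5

Yes; width 3.

Every vertex of G appears in some bag (union = {a, b, c, d, e, f, g, h}); every edge is covered by a bag; and for each vertex v the set of bags containing v is connected in the bag tree. The decomposition is therefore valid. The largest bag has 4 vertices, so the width is 3.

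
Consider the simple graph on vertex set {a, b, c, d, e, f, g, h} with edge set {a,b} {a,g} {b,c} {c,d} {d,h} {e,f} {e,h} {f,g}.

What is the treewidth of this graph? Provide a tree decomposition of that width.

Treewidth 2.
One such decomposition:
Bags: B1 = {d, e, h}  B2 = {d, e, f}  B3 = {d, f, g}  B4 = {a, d, g}  B5 = {a, b, d}  B6 = {b, c, d}
Tree: B1–B2, B2–B3, B3–B4, B4–B5, B5–B6

Every bag has size at most 3, so the width is 3 − 1 = 2 and tw(G) ≤ 2. For the lower bound, G contains the cycle d–h–e–f–g–a–b–c–d, so G is not a forest; only forests have treewidth ≤ 1, hence tw(G) ≥ 2. Combining the bounds, tw(G) = 2.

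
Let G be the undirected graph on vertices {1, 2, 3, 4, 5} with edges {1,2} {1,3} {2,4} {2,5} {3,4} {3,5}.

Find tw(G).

2

A width-2 tree decomposition is:
Bags: B1 = {2, 3, 5}  B2 = {2, 3, 4}  B3 = {1, 2, 3}
Tree: B1–B2, B2–B3
The largest bag has 3 vertices, giving width 2; this decomposition certifies tw(G) ≤ 2. For the lower bound, G contains the cycle 2–5–3–4–2, so G is not a forest; only forests have treewidth ≤ 1, hence tw(G) ≥ 2. Hence tw(G) = 2 exactly.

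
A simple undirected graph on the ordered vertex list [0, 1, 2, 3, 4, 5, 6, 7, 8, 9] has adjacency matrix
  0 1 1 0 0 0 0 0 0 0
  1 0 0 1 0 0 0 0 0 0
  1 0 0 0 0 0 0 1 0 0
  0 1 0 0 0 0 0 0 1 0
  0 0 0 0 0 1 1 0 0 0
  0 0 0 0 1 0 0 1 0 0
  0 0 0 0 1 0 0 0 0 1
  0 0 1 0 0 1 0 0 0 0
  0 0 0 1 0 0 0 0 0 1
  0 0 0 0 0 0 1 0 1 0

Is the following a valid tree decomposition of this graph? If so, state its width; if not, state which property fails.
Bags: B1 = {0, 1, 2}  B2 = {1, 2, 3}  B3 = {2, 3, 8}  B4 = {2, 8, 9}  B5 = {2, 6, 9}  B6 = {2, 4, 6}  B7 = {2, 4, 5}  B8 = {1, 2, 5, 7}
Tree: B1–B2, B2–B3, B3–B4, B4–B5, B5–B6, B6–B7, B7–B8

A tree decomposition must satisfy three properties: every vertex lies in some bag; for every edge, both endpoints lie together in some bag; and for every vertex, the bags containing it form a connected subtree. Here bags containing vertex 1 are not connected in the tree, so the decomposition is invalid.

No — bags containing vertex 1 are not connected in the tree.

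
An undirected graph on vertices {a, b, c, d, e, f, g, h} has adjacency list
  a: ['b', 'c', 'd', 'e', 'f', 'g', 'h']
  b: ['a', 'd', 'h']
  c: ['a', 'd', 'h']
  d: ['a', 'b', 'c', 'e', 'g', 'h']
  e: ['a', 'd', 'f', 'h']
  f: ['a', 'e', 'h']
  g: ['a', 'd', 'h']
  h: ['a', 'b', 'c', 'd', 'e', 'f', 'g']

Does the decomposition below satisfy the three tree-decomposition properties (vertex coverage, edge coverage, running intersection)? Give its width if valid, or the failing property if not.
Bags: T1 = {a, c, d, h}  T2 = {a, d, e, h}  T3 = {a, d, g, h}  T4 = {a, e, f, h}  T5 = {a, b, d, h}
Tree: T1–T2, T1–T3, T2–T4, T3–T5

Checking the three conditions: (i) the bags cover all of {a, b, c, d, e, f, g, h}; (ii) for each edge, some bag contains both endpoints; (iii) the bags containing any fixed vertex form a subtree. All hold, so the decomposition is valid with width 4 − 1 = 3.

Yes; width 3.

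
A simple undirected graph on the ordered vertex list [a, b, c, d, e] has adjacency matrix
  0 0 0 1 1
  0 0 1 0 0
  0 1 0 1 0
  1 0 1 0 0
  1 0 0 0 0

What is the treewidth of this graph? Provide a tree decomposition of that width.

Treewidth 1.
Bags: B1 = {a, d}  B2 = {c, d}  B3 = {b, c}  B4 = {a, e}
Tree: B1–B2, B2–B3, B1–B4

Every bag has size at most 2, so the width is 2 − 1 = 1 and tw(G) ≤ 1. G has an edge, so its treewidth is at least 1. Therefore the treewidth is 1.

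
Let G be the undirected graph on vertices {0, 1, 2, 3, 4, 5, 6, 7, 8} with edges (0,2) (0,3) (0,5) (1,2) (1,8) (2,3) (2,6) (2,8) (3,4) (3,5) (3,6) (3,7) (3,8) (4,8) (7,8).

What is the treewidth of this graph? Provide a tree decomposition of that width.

Every bag has size at most 3, so the width is 3 − 1 = 2 and tw(G) ≤ 2. Conversely, {1, 2, 8} is a clique of size 3, and the vertices of any clique must share a bag in every tree decomposition; so some bag has ≥ 3 vertices and tw(G) ≥ 2. Hence tw(G) = 2 exactly.

Treewidth 2.
One such decomposition:
Bags: B1 = {3, 7, 8}  B2 = {3, 4, 8}  B3 = {2, 3, 8}  B4 = {0, 2, 3}  B5 = {2, 3, 6}  B6 = {0, 3, 5}  B7 = {1, 2, 8}
Tree: B1–B2, B2–B3, B3–B4, B3–B5, B4–B6, B3–B7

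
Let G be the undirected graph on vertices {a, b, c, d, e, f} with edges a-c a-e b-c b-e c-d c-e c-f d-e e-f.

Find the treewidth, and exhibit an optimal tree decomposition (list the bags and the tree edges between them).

Treewidth 2.
One such decomposition:
Bags: B1 = {c, d, e}  B2 = {c, e, f}  B3 = {a, c, e}  B4 = {b, c, e}
Tree: B1–B2, B1–B3, B3–B4

Every bag has size at most 3, so the width is 3 − 1 = 2 and tw(G) ≤ 2. For the lower bound, the 3 vertices {c, d, e} are pairwise adjacent, and any tree decomposition puts a clique entirely inside one bag — forcing width ≥ 2. Combining the bounds, tw(G) = 2.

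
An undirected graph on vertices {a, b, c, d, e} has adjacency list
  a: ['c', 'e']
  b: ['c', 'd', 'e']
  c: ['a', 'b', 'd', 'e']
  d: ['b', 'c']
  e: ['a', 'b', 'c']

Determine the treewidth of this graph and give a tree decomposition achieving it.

Treewidth 2.
One such decomposition:
Bags: B1 = {b, c, e}  B2 = {b, c, d}  B3 = {a, c, e}
Tree: B1–B2, B1–B3

Each bag holds 3 vertices, so the decomposition has width 2, which upper-bounds the treewidth. On the other hand G contains the 3-clique {b, c, d}. A clique must lie in a single bag of any decomposition, so no decomposition can have width below 2. Hence tw(G) = 2 exactly.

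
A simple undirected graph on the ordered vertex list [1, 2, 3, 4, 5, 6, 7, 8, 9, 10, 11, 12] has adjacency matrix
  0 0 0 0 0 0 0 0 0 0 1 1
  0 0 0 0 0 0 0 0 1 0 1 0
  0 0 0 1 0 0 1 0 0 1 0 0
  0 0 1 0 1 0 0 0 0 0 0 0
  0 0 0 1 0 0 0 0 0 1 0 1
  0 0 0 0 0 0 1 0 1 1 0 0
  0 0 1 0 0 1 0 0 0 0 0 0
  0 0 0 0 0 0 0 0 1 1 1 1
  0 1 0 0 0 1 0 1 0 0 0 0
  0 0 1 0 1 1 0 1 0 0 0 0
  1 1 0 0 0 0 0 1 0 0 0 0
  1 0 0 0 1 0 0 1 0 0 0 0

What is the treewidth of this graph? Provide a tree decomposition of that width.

Each bag holds 4 vertices, so the decomposition has width 3, which upper-bounds the treewidth. For the lower bound: the 4 vertex sets {1,2,11}, {12}, {8}, {5,6,9,10} are disjoint, each induces a connected subgraph, and every pair is joined by at least one edge of G. Contracting each set to a single vertex therefore yields K_{4} as a minor, and since treewidth is minor-monotone, tw(G) ≥ tw(K_{4}) = 3. The upper and lower bounds meet at 3, so that is the treewidth.

Treewidth 3.
One optimal decomposition is:
Bags: B1 = {1, 2, 11, 12}  B2 = {2, 8, 11, 12}  B3 = {2, 8, 9, 12}  B4 = {5, 8, 9, 12}  B5 = {5, 8, 9, 10}  B6 = {5, 6, 9, 10}  B7 = {4, 5, 6, 10}  B8 = {3, 4, 6, 10}  B9 = {3, 4, 6, 7}
Tree: B1–B2, B2–B3, B3–B4, B4–B5, B5–B6, B6–B7, B7–B8, B8–B9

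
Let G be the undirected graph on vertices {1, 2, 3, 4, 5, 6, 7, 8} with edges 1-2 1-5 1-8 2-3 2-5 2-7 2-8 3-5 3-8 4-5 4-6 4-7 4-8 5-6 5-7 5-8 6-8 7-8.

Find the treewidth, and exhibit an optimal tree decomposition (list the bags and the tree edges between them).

Treewidth 3.
Bags: B1 = {2, 5, 7, 8}  B2 = {1, 2, 5, 8}  B3 = {4, 5, 7, 8}  B4 = {4, 5, 6, 8}  B5 = {2, 3, 5, 8}
Tree: B1–B2, B1–B3, B3–B4, B2–B5

Every bag has size at most 4, so the width is 4 − 1 = 3 and tw(G) ≤ 3. Conversely, {1, 2, 5, 8} is a clique of size 4, and the vertices of any clique must share a bag in every tree decomposition; so some bag has ≥ 4 vertices and tw(G) ≥ 3. Combining the bounds, tw(G) = 3.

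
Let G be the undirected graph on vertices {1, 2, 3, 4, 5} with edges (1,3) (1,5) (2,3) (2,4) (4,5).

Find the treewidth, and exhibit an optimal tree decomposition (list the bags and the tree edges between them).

The largest bag has 3 vertices, giving width 2; this decomposition certifies tw(G) ≤ 2. The edges 3–1–5–4–2–3 form a cycle, so G is not a tree and its treewidth is at least 2. The upper and lower bounds meet at 2, so that is the treewidth.

Treewidth 2.
One optimal decomposition is:
Bags: B1 = {1, 3, 5}  B2 = {3, 4, 5}  B3 = {2, 3, 4}
Tree: B1–B2, B2–B3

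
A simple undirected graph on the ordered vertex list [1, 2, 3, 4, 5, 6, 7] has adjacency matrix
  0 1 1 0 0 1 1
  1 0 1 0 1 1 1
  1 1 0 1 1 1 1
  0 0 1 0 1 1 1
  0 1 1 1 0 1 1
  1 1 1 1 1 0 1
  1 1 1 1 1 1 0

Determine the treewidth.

4

A width-4 tree decomposition is:
Bags: B1 = {3, 4, 5, 6, 7}  B2 = {2, 3, 5, 6, 7}  B3 = {1, 2, 3, 6, 7}
Tree: B1–B2, B2–B3
Every bag has size at most 5, so the width is 5 − 1 = 4 and tw(G) ≤ 4. On the other hand G contains the 5-clique {1, 2, 3, 6, 7}. A clique must lie in a single bag of any decomposition, so no decomposition can have width below 4. The upper and lower bounds meet at 4, so that is the treewidth.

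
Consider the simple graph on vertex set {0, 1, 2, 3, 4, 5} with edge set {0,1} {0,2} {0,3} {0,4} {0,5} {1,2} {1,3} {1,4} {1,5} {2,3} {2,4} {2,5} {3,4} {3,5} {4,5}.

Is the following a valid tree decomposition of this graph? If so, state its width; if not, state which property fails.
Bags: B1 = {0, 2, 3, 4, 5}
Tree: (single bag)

No — vertex 1 appears in no bag.

A tree decomposition must satisfy three properties: every vertex lies in some bag; for every edge, both endpoints lie together in some bag; and for every vertex, the bags containing it form a connected subtree. Here vertex 1 appears in no bag, so the decomposition is invalid.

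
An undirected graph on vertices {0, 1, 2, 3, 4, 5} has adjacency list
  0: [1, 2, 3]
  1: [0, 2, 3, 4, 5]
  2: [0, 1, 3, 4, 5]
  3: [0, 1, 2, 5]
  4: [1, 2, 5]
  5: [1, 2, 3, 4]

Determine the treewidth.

3

A width-3 tree decomposition is:
Bags: B1 = {1, 2, 3, 5}  B2 = {0, 1, 2, 3}  B3 = {1, 2, 4, 5}
Tree: B1–B2, B1–B3
The largest bag has 4 vertices, giving width 3; this decomposition certifies tw(G) ≤ 3. For the lower bound, the 4 vertices {0, 1, 2, 3} are pairwise adjacent, and any tree decomposition puts a clique entirely inside one bag — forcing width ≥ 3. Therefore the treewidth is 3.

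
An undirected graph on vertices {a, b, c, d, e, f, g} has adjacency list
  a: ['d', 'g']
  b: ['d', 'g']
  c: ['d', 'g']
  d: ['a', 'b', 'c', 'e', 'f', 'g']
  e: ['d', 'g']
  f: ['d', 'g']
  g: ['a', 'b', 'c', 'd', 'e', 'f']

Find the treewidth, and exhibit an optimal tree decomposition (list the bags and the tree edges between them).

Treewidth 2.
Bags: B1 = {b, d, g}  B2 = {d, e, g}  B3 = {a, d, g}  B4 = {c, d, g}  B5 = {d, f, g}
Tree: B1–B2, B1–B3, B3–B4, B2–B5

The largest bag has 3 vertices, giving width 2; this decomposition certifies tw(G) ≤ 2. For the lower bound, the 3 vertices {d, f, g} are pairwise adjacent, and any tree decomposition puts a clique entirely inside one bag — forcing width ≥ 2. Hence tw(G) = 2 exactly.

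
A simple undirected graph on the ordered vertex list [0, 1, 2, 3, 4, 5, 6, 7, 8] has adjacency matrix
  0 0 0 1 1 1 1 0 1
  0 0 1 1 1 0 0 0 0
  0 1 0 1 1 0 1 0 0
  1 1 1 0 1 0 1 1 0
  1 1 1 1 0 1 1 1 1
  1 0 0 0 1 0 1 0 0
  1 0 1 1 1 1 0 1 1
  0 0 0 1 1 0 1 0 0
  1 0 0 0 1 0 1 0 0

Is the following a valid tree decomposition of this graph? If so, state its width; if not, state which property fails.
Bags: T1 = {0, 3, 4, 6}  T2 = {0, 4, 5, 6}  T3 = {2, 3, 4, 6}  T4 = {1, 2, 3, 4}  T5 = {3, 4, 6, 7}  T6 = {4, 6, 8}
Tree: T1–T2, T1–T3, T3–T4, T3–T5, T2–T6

A tree decomposition must satisfy three properties: every vertex lies in some bag; for every edge, both endpoints lie together in some bag; and for every vertex, the bags containing it form a connected subtree. Here edge (0,8) lies in no bag, so the decomposition is invalid.

No — edge (0,8) lies in no bag.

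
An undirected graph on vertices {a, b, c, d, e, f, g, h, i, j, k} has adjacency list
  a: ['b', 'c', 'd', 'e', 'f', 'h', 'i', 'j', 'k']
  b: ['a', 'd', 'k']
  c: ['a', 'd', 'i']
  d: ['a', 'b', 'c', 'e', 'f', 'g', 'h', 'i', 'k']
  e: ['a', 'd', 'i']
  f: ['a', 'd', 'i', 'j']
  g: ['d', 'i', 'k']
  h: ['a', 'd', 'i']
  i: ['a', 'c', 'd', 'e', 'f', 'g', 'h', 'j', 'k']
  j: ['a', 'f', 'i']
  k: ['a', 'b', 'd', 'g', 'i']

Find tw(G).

3

A width-3 tree decomposition is:
Bags: B1 = {a, d, h, i}  B2 = {a, d, f, i}  B3 = {a, d, i, k}  B4 = {a, d, e, i}  B5 = {a, b, d, k}  B6 = {a, f, i, j}  B7 = {d, g, i, k}  B8 = {a, c, d, i}
Tree: B1–B2, B1–B3, B2–B4, B3–B5, B2–B6, B3–B7, B1–B8
Every bag has size at most 4, so the width is 4 − 1 = 3 and tw(G) ≤ 3. Conversely, {a, b, d, k} is a clique of size 4, and the vertices of any clique must share a bag in every tree decomposition; so some bag has ≥ 4 vertices and tw(G) ≥ 3. The upper and lower bounds meet at 3, so that is the treewidth.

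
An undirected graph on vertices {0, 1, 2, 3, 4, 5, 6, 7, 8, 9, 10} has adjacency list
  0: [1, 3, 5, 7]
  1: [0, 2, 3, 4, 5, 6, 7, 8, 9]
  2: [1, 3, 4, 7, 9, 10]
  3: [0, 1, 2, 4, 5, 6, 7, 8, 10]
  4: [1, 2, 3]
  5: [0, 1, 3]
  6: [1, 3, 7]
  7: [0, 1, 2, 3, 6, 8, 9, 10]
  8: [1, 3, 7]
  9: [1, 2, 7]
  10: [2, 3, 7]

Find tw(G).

A width-3 tree decomposition is:
Bags: B1 = {0, 1, 3, 7}  B2 = {1, 2, 3, 7}  B3 = {1, 3, 7, 8}  B4 = {1, 3, 6, 7}  B5 = {1, 2, 7, 9}  B6 = {0, 1, 3, 5}  B7 = {1, 2, 3, 4}  B8 = {2, 3, 7, 10}
Tree: B1–B2, B1–B3, B1–B4, B2–B5, B1–B6, B2–B7, B2–B8
Every bag has size at most 4, so the width is 4 − 1 = 3 and tw(G) ≤ 3. Conversely, {1, 2, 7, 9} is a clique of size 4, and the vertices of any clique must share a bag in every tree decomposition; so some bag has ≥ 4 vertices and tw(G) ≥ 3. Therefore the treewidth is 3.

3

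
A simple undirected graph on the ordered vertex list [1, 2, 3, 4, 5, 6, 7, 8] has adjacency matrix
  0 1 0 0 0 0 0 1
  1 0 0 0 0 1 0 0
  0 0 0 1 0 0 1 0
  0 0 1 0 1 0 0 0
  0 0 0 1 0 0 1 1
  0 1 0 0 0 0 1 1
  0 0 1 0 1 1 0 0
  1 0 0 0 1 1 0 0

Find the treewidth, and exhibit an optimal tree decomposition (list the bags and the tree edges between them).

Treewidth 2.
One optimal decomposition is:
Bags: B1 = {1, 2, 8}  B2 = {2, 6, 8}  B3 = {5, 6, 8}  B4 = {5, 6, 7}  B5 = {4, 5, 7}  B6 = {3, 4, 7}
Tree: B1–B2, B2–B3, B3–B4, B4–B5, B5–B6

Each bag holds 3 vertices, so the decomposition has width 2, which upper-bounds the treewidth. Since 1–2–6–8–1 is a cycle in G, G is not acyclic. Forests are exactly the graphs of treewidth ≤ 1, so tw(G) ≥ 2. Combining the bounds, tw(G) = 2.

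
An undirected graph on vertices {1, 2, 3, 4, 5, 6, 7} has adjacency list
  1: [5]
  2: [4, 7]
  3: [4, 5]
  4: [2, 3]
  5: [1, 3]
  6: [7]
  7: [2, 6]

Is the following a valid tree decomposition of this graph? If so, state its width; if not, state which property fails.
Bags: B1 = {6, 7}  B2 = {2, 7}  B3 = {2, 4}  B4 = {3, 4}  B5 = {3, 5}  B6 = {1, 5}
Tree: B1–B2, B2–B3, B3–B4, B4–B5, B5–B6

Yes; width 1.

Checking the three conditions: (i) the bags cover all of {1, 2, 3, 4, 5, 6, 7}; (ii) for each edge, some bag contains both endpoints; (iii) the bags containing any fixed vertex form a subtree. All hold, so the decomposition is valid with width 2 − 1 = 1.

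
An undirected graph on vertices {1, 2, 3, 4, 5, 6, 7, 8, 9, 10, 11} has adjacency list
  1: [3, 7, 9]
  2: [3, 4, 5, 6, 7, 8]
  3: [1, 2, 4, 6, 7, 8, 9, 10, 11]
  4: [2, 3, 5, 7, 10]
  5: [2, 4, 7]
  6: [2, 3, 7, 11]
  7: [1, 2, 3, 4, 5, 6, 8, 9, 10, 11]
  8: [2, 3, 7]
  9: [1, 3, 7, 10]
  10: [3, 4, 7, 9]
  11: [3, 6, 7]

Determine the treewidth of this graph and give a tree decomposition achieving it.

Treewidth 3.
Bags: B1 = {2, 3, 4, 7}  B2 = {3, 4, 7, 10}  B3 = {2, 3, 6, 7}  B4 = {2, 3, 7, 8}  B5 = {3, 7, 9, 10}  B6 = {2, 4, 5, 7}  B7 = {1, 3, 7, 9}  B8 = {3, 6, 7, 11}
Tree: B1–B2, B1–B3, B3–B4, B2–B5, B1–B6, B5–B7, B3–B8

Every bag has size at most 4, so the width is 4 − 1 = 3 and tw(G) ≤ 3. For the lower bound, the 4 vertices {1, 3, 7, 9} are pairwise adjacent, and any tree decomposition puts a clique entirely inside one bag — forcing width ≥ 3. The upper and lower bounds meet at 3, so that is the treewidth.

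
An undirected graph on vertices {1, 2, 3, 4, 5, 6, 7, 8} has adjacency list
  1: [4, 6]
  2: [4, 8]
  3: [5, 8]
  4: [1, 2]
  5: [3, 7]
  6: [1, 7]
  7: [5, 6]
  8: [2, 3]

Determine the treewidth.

A width-2 tree decomposition is:
Bags: B1 = {3, 5, 7}  B2 = {3, 7, 8}  B3 = {2, 7, 8}  B4 = {2, 4, 7}  B5 = {1, 4, 7}  B6 = {1, 6, 7}
Tree: B1–B2, B2–B3, B3–B4, B4–B5, B5–B6
Every bag has size at most 3, so the width is 3 − 1 = 2 and tw(G) ≤ 2. For the lower bound, G contains the cycle 7–5–3–8–2–4–1–6–7, so G is not a forest; only forests have treewidth ≤ 1, hence tw(G) ≥ 2. Combining the bounds, tw(G) = 2.

2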